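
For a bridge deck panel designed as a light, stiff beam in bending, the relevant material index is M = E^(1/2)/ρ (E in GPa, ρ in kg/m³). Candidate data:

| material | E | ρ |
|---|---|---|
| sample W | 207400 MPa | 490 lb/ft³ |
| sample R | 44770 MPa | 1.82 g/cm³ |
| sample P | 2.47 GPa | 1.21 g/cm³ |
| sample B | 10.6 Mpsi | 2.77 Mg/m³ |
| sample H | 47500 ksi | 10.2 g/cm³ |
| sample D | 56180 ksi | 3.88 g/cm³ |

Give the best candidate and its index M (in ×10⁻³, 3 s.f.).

sample D, M = 5.07×10⁻³

Normalizing units and computing the index:
  sample W: E = 207.4 GPa, ρ = 7849 kg/m³
  sample R: E = 44.77 GPa, ρ = 1820 kg/m³
  sample P: E = 2.470 GPa, ρ = 1210 kg/m³
  sample B: E = 73.08 GPa, ρ = 2770 kg/m³
  sample H: E = 327.5 GPa, ρ = 10200 kg/m³
  sample D: E = 387.3 GPa, ρ = 3880 kg/m³
  sample D: M = 5.07×10⁻³
  sample R: M = 3.68×10⁻³
  sample B: M = 3.09×10⁻³
  sample W: M = 1.83×10⁻³
  sample H: M = 1.77×10⁻³
  sample P: M = 1.30×10⁻³
The maximum is for sample D.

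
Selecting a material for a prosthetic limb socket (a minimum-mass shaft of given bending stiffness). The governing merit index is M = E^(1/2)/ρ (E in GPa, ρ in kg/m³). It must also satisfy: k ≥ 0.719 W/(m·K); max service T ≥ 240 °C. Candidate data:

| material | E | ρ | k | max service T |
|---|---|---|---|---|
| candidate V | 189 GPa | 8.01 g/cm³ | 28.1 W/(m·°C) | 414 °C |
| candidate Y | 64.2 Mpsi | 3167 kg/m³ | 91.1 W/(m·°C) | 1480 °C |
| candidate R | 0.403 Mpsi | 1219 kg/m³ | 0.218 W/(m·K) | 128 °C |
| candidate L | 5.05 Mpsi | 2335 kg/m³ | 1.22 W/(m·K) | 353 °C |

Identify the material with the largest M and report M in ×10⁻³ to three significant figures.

Screen on constraints: k ≥ 0.719 W/(m·K); max service T ≥ 240 °C. Survivors: candidate V, candidate Y, candidate L.
Normalizing units and computing the index:
  candidate V: E = 189.0 GPa, ρ = 8010 kg/m³
  candidate Y: E = 442.6 GPa, ρ = 3167 kg/m³
  candidate L: E = 34.82 GPa, ρ = 2335 kg/m³
  candidate Y: M = 6.64×10⁻³
  candidate L: M = 2.53×10⁻³
  candidate V: M = 1.72×10⁻³
Candidate Y has the largest M.

candidate Y, M = 6.64×10⁻³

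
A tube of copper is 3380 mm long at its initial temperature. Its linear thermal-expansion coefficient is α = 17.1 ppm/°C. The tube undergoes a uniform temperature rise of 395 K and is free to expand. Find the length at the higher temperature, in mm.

ΔL = α·L₀·ΔT = 17.1×10⁻⁶ × 3380 mm × 395.0 K = 22.8 mm.
L = L₀ + ΔL = 3380 + 22.8 = 3402.8 mm.

3402.8 mm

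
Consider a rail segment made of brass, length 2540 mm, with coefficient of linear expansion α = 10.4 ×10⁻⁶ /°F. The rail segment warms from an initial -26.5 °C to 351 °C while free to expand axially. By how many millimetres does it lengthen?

Convert α: 10.4×10⁻⁶/°F × (9/5) = 18.7×10⁻⁶/K.
ΔT = 351 − (-26.5) = 377.5 K.
ΔL = α·L₀·ΔT = 18.7×10⁻⁶ × 2540 mm × 377.5 K = 17.9 mm.

17.9 mm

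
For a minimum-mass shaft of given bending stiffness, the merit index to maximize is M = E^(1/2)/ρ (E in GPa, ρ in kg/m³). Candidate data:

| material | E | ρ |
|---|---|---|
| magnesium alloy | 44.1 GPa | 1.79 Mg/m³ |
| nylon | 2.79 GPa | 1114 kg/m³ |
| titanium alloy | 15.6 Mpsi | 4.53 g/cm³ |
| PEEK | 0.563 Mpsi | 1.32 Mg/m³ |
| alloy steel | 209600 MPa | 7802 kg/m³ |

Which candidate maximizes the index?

magnesium alloy

Convert each candidate to consistent units, then evaluate M:
  magnesium alloy: E = 44.10 GPa, ρ = 1790 kg/m³
  nylon: E = 2.790 GPa, ρ = 1114 kg/m³
  titanium alloy: E = 107.6 GPa, ρ = 4530 kg/m³
  PEEK: E = 3.882 GPa, ρ = 1320 kg/m³
  alloy steel: E = 209.6 GPa, ρ = 7802 kg/m³
  magnesium alloy: M = 3.71×10⁻³
  titanium alloy: M = 2.29×10⁻³
  alloy steel: M = 1.86×10⁻³
  nylon: M = 1.50×10⁻³
  PEEK: M = 1.49×10⁻³
Magnesium alloy has the largest M.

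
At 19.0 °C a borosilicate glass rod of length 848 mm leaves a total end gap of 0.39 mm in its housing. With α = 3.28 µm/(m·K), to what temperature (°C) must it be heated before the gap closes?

159 °C

α·L₀·ΔT = 0.39 mm ⇒ ΔT = 0.39 / (3.28×10⁻⁶ × 848.0) = 140.2 K.
T = 19.0 + 140.2 = 159.2 °C.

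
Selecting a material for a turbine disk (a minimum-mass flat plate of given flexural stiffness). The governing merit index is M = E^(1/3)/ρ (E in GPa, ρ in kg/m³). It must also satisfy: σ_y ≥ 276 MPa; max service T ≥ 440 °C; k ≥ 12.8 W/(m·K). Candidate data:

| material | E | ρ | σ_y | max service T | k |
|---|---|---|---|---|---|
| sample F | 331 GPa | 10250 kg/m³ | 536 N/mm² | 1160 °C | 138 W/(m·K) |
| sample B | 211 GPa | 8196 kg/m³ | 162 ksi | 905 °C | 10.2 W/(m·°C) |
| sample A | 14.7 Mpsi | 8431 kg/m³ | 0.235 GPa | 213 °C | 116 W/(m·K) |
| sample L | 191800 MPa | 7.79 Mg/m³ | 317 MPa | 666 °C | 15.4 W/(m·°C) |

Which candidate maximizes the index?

Screen on constraints: σ_y ≥ 276 MPa; max service T ≥ 440 °C; k ≥ 12.8 W/(m·K). Survivors: sample F, sample L.
Convert each candidate to consistent units, then evaluate M:
  sample F: E = 331.0 GPa, ρ = 10250 kg/m³
  sample L: E = 191.8 GPa, ρ = 7790 kg/m³
  sample L: M = 0.740×10⁻³
  sample F: M = 0.675×10⁻³
Highest index: sample L.

sample L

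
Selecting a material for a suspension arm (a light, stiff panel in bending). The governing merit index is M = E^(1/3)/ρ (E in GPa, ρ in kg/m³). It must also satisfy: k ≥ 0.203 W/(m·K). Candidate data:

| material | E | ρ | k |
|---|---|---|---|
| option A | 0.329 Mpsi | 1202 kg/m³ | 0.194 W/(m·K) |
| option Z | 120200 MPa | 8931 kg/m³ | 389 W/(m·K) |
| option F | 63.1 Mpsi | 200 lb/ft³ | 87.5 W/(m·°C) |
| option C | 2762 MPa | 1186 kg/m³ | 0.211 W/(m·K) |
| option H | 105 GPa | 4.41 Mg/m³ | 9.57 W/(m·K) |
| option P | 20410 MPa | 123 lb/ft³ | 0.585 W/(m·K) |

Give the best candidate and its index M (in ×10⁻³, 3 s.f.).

option F, M = 2.37×10⁻³

Screen on constraints: k ≥ 0.203 W/(m·K). Survivors: option Z, option F, option C, option H, option P.
Normalizing units and computing the index:
  option Z: E = 120.2 GPa, ρ = 8931 kg/m³
  option F: E = 435.1 GPa, ρ = 3204 kg/m³
  option C: E = 2.762 GPa, ρ = 1186 kg/m³
  option H: E = 105.0 GPa, ρ = 4410 kg/m³
  option P: E = 20.41 GPa, ρ = 1970 kg/m³
  option F: M = 2.37×10⁻³
  option P: M = 1.39×10⁻³
  option C: M = 1.18×10⁻³
  option H: M = 1.07×10⁻³
  option Z: M = 0.553×10⁻³
Option F ranks first.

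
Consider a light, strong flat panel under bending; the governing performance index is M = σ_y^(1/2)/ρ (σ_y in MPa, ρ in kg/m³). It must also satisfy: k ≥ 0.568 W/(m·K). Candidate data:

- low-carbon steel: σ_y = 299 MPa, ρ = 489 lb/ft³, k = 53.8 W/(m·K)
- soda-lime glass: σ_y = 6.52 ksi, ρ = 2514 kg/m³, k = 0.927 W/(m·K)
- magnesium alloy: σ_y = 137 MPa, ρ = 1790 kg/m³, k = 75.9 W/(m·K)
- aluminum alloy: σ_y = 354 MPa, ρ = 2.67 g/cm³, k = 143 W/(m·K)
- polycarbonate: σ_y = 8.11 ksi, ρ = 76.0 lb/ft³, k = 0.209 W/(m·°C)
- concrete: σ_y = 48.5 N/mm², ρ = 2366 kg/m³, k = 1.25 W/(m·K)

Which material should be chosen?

aluminum alloy

Screen on constraints: k ≥ 0.568 W/(m·K). Survivors: low-carbon steel, soda-lime glass, magnesium alloy, aluminum alloy, concrete.
Convert each candidate to consistent units, then evaluate M:
  low-carbon steel: σ_y = 299.0 MPa, ρ = 7833 kg/m³
  soda-lime glass: σ_y = 44.95 MPa, ρ = 2514 kg/m³
  magnesium alloy: σ_y = 137.0 MPa, ρ = 1790 kg/m³
  aluminum alloy: σ_y = 354.0 MPa, ρ = 2670 kg/m³
  concrete: σ_y = 48.50 MPa, ρ = 2366 kg/m³
  aluminum alloy: M = 7.05×10⁻³
  magnesium alloy: M = 6.54×10⁻³
  concrete: M = 2.94×10⁻³
  soda-lime glass: M = 2.67×10⁻³
  low-carbon steel: M = 2.21×10⁻³
The maximum is for aluminum alloy.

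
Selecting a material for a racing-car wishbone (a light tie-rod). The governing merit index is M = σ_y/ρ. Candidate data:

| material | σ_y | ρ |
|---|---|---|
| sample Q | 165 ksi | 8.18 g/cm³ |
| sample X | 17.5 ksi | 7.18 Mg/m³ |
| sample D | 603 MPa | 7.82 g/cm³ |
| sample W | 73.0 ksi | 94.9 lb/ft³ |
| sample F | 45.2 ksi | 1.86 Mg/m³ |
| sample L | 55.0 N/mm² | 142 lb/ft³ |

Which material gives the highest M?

Convert each candidate to consistent units, then evaluate M:
  sample Q: σ_y = 1138 MPa, ρ = 8180 kg/m³
  sample X: σ_y = 120.7 MPa, ρ = 7180 kg/m³
  sample D: σ_y = 603.0 MPa, ρ = 7820 kg/m³
  sample W: σ_y = 503.3 MPa, ρ = 1520 kg/m³
  sample F: σ_y = 311.6 MPa, ρ = 1860 kg/m³
  sample L: σ_y = 55.00 MPa, ρ = 2275 kg/m³
  sample W: M = 331 kN·m/kg
  sample F: M = 168 kN·m/kg
  sample Q: M = 139 kN·m/kg
  sample D: M = 77.1 kN·m/kg
  sample L: M = 24.2 kN·m/kg
  sample X: M = 16.8 kN·m/kg
Sample W has the largest M.

sample W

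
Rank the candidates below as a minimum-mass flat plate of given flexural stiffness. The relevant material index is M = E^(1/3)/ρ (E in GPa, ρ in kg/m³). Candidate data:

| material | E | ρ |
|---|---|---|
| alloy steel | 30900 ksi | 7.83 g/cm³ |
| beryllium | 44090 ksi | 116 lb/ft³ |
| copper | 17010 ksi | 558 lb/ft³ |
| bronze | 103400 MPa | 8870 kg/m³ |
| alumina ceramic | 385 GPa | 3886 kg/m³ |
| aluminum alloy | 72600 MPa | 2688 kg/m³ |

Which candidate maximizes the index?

Putting every candidate on a common basis:
  alloy steel: E = 213.0 GPa, ρ = 7830 kg/m³
  beryllium: E = 304.0 GPa, ρ = 1858 kg/m³
  copper: E = 117.3 GPa, ρ = 8938 kg/m³
  bronze: E = 103.4 GPa, ρ = 8870 kg/m³
  alumina ceramic: E = 385.0 GPa, ρ = 3886 kg/m³
  aluminum alloy: E = 72.60 GPa, ρ = 2688 kg/m³
  beryllium: M = 3.62×10⁻³
  alumina ceramic: M = 1.87×10⁻³
  aluminum alloy: M = 1.55×10⁻³
  alloy steel: M = 0.763×10⁻³
  copper: M = 0.548×10⁻³
  bronze: M = 0.529×10⁻³
Beryllium has the largest M.

beryllium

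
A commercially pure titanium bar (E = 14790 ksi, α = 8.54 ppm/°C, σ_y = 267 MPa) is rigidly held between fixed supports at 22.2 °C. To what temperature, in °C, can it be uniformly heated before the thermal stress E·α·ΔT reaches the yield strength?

329 °C

E = 14790 ksi = 102.0 GPa.
E·α·ΔT = 267.0 MPa ⇒ ΔT = 267.0 / (102.0×10³ × 8.54×10⁻⁶) = 306.6 K.
T = 22.2 + 306.6 = 328.8 °C.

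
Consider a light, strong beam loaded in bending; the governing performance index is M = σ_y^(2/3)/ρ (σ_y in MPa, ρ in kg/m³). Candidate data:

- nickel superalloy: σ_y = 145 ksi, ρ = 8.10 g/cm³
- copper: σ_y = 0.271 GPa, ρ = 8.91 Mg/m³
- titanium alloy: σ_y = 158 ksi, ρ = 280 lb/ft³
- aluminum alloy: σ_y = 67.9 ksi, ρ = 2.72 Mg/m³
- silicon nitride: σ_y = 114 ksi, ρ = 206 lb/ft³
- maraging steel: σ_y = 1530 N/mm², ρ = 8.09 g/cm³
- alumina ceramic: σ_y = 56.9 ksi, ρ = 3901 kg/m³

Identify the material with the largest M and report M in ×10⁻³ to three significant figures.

Convert each candidate to consistent units, then evaluate M:
  nickel superalloy: σ_y = 999.7 MPa, ρ = 8100 kg/m³
  copper: σ_y = 271.0 MPa, ρ = 8910 kg/m³
  titanium alloy: σ_y = 1089 MPa, ρ = 4485 kg/m³
  aluminum alloy: σ_y = 468.2 MPa, ρ = 2720 kg/m³
  silicon nitride: σ_y = 786.0 MPa, ρ = 3300 kg/m³
  maraging steel: σ_y = 1530 MPa, ρ = 8090 kg/m³
  alumina ceramic: σ_y = 392.3 MPa, ρ = 3901 kg/m³
  silicon nitride: M = 25.8×10⁻³
  titanium alloy: M = 23.6×10⁻³
  aluminum alloy: M = 22.2×10⁻³
  maraging steel: M = 16.4×10⁻³
  alumina ceramic: M = 13.7×10⁻³
  nickel superalloy: M = 12.3×10⁻³
  copper: M = 4.70×10⁻³
Silicon nitride has the largest M.

silicon nitride, M = 25.8×10⁻³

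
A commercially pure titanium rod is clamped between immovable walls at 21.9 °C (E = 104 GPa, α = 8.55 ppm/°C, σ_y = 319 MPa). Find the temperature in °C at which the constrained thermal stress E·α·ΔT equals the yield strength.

381 °C

E·α·ΔT = 319.0 MPa ⇒ ΔT = 319.0 / (104.0×10³ × 8.55×10⁻⁶) = 358.7 K.
T = 21.9 + 358.7 = 380.6 °C.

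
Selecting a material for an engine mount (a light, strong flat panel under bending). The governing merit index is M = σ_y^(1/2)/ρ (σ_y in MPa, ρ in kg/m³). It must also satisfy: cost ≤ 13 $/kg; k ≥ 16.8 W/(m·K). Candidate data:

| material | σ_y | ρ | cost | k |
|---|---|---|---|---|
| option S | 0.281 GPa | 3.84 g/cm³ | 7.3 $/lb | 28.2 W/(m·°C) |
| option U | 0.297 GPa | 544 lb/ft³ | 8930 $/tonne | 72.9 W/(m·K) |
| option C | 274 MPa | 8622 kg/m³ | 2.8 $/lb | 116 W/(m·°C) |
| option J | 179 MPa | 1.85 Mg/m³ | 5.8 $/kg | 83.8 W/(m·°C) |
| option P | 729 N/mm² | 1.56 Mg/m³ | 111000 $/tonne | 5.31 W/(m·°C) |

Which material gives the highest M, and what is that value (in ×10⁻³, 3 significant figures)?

Screen on constraints: cost ≤ 13 $/kg; k ≥ 16.8 W/(m·K). Survivors: option U, option C, option J.
After converting to SI:
  option U: σ_y = 297.0 MPa, ρ = 8714 kg/m³
  option C: σ_y = 274.0 MPa, ρ = 8622 kg/m³
  option J: σ_y = 179.0 MPa, ρ = 1850 kg/m³
  option J: M = 7.23×10⁻³
  option U: M = 1.98×10⁻³
  option C: M = 1.92×10⁻³
Option J has the largest M.

option J, M = 7.23×10⁻³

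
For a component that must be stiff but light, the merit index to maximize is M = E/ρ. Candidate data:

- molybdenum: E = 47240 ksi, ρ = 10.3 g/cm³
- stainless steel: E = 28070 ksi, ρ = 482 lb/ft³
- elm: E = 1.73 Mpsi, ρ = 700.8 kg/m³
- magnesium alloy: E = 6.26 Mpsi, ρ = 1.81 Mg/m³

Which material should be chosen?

molybdenum

After converting to SI:
  molybdenum: E = 325.7 GPa, ρ = 10300 kg/m³
  stainless steel: E = 193.5 GPa, ρ = 7721 kg/m³
  elm: E = 11.93 GPa, ρ = 700.8 kg/m³
  magnesium alloy: E = 43.16 GPa, ρ = 1810 kg/m³
  molybdenum: M = 31.6 MN·m/kg
  stainless steel: M = 25.1 MN·m/kg
  magnesium alloy: M = 23.8 MN·m/kg
  elm: M = 17.0 MN·m/kg
Highest index: molybdenum.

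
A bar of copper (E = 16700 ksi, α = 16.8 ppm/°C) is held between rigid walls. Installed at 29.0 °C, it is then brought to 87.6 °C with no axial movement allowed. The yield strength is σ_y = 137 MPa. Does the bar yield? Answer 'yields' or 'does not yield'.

does not yield

E = 16700 ksi = 115.1 GPa.
ΔT = 58.60 K. Constrained thermal stress σ = E·α·ΔT = 115.1×10³ MPa × 16.8×10⁻⁶ × 58.60 = 113 MPa (compressive).
Compare to σ_y = 137 MPa: σ < σ_y, so it does not yield.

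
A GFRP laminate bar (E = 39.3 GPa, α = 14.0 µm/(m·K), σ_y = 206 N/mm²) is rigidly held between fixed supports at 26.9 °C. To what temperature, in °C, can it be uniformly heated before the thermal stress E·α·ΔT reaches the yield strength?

401 °C

σ_y = 206 N/mm² = 206.0 MPa.
E·α·ΔT = 206.0 MPa ⇒ ΔT = 206.0 / (39.30×10³ × 14.0×10⁻⁶) = 374.4 K.
T = 26.9 + 374.4 = 401.3 °C.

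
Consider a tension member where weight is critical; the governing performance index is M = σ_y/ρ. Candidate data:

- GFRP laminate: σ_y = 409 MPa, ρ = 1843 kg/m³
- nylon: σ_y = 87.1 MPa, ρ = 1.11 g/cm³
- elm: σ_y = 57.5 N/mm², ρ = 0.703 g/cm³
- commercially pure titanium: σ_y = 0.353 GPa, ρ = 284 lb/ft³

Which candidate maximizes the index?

GFRP laminate

Normalizing units and computing the index:
  GFRP laminate: σ_y = 409.0 MPa, ρ = 1843 kg/m³
  nylon: σ_y = 87.10 MPa, ρ = 1110 kg/m³
  elm: σ_y = 57.50 MPa, ρ = 703.0 kg/m³
  commercially pure titanium: σ_y = 353.0 MPa, ρ = 4549 kg/m³
  GFRP laminate: M = 222 kN·m/kg
  elm: M = 81.8 kN·m/kg
  nylon: M = 78.5 kN·m/kg
  commercially pure titanium: M = 77.6 kN·m/kg
GFRP laminate has the largest M.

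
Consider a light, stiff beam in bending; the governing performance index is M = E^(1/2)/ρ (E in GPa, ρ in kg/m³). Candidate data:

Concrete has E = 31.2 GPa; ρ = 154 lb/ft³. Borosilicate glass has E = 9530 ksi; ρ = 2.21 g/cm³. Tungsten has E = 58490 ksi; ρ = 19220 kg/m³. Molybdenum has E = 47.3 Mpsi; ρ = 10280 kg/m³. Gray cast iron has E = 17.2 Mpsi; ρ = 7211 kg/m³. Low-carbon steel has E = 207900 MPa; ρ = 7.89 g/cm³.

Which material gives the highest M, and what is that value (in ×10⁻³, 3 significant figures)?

Putting every candidate on a common basis:
  concrete: E = 31.20 GPa, ρ = 2467 kg/m³
  borosilicate glass: E = 65.71 GPa, ρ = 2210 kg/m³
  tungsten: E = 403.3 GPa, ρ = 19220 kg/m³
  molybdenum: E = 326.1 GPa, ρ = 10280 kg/m³
  gray cast iron: E = 118.6 GPa, ρ = 7211 kg/m³
  low-carbon steel: E = 207.9 GPa, ρ = 7890 kg/m³
  borosilicate glass: M = 3.67×10⁻³
  concrete: M = 2.26×10⁻³
  low-carbon steel: M = 1.83×10⁻³
  molybdenum: M = 1.76×10⁻³
  gray cast iron: M = 1.51×10⁻³
  tungsten: M = 1.04×10⁻³
The maximum is for borosilicate glass.

borosilicate glass, M = 3.67×10⁻³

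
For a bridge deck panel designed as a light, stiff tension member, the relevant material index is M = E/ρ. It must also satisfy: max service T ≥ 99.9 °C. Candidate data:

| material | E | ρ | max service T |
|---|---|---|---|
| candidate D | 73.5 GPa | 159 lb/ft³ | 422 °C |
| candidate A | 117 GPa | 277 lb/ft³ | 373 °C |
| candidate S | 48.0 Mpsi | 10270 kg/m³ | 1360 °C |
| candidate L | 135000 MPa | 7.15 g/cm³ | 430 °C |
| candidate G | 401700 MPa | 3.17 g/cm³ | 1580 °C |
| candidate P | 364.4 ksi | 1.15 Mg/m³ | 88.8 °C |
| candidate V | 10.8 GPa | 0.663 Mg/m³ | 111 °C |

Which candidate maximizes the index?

Screen on constraints: max service T ≥ 99.9 °C. Survivors: candidate D, candidate A, candidate S, candidate L, candidate G, candidate V.
Putting every candidate on a common basis:
  candidate D: E = 73.50 GPa, ρ = 2547 kg/m³
  candidate A: E = 117.0 GPa, ρ = 4437 kg/m³
  candidate S: E = 330.9 GPa, ρ = 10270 kg/m³
  candidate L: E = 135.0 GPa, ρ = 7150 kg/m³
  candidate G: E = 401.7 GPa, ρ = 3170 kg/m³
  candidate V: E = 10.80 GPa, ρ = 663.0 kg/m³
  candidate G: M = 127 MN·m/kg
  candidate S: M = 32.2 MN·m/kg
  candidate D: M = 28.9 MN·m/kg
  candidate A: M = 26.4 MN·m/kg
  candidate L: M = 18.9 MN·m/kg
  candidate V: M = 16.3 MN·m/kg
Candidate G has the largest M.

candidate G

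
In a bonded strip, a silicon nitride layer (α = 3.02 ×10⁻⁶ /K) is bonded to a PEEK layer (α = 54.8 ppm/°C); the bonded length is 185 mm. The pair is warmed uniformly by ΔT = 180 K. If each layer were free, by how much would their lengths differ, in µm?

Δα = |3.02 − 54.8|×10⁻⁶/K = 51.8×10⁻⁶/K.
ΔL_mismatch = Δα·L·ΔT = 51.8×10⁻⁶ × 185.0 mm × 180.0 K = 1720 µm.

1720 µm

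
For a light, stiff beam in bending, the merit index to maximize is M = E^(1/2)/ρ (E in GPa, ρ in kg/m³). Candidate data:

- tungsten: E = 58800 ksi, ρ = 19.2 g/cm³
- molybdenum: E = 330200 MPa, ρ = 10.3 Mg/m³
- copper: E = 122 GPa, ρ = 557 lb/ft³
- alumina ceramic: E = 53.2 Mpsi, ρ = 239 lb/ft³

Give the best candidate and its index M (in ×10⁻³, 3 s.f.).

Convert each candidate to consistent units, then evaluate M:
  tungsten: E = 405.4 GPa, ρ = 19200 kg/m³
  molybdenum: E = 330.2 GPa, ρ = 10300 kg/m³
  copper: E = 122.0 GPa, ρ = 8922 kg/m³
  alumina ceramic: E = 366.8 GPa, ρ = 3828 kg/m³
  alumina ceramic: M = 5.00×10⁻³
  molybdenum: M = 1.76×10⁻³
  copper: M = 1.24×10⁻³
  tungsten: M = 1.05×10⁻³
Alumina ceramic has the largest M.

alumina ceramic, M = 5.00×10⁻³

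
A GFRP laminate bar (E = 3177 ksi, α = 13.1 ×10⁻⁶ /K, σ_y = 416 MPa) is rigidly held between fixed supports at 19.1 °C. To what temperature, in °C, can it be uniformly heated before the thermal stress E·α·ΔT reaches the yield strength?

1470 °C

E = 3177 ksi = 21.90 GPa.
E·α·ΔT = 416.0 MPa ⇒ ΔT = 416.0 / (21.90×10³ × 13.1×10⁻⁶) = 1450 K.
T = 19.1 + 1450 = 1469 °C.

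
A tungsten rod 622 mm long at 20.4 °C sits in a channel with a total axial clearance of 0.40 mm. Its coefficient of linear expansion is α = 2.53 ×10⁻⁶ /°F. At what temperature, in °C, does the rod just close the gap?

162 °C

α = 2.53×10⁻⁶/°F × 9/5 = 4.55×10⁻⁶/K.
α·L₀·ΔT = 0.4 mm ⇒ ΔT = 0.4 / (4.55×10⁻⁶ × 622.0) = 141.2 K.
T = 20.4 + 141.2 = 161.6 °C.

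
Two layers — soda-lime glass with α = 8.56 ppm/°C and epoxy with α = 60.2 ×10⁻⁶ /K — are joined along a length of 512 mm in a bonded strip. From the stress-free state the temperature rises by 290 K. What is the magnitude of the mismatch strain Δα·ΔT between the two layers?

Δα = |8.56 − 60.2|×10⁻⁶/K = 51.6×10⁻⁶/K.
Mismatch strain = Δα·ΔT = 51.6×10⁻⁶ × 290.0 = 0.0150.

0.0150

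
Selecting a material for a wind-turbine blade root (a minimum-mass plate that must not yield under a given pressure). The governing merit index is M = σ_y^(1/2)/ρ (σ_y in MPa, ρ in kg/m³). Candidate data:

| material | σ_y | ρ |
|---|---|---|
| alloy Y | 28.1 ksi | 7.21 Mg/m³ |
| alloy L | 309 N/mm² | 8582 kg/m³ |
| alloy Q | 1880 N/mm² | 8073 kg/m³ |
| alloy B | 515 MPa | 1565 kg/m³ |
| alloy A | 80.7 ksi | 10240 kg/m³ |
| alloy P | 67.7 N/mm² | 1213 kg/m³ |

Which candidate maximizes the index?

After converting to SI:
  alloy Y: σ_y = 193.7 MPa, ρ = 7210 kg/m³
  alloy L: σ_y = 309.0 MPa, ρ = 8582 kg/m³
  alloy Q: σ_y = 1880 MPa, ρ = 8073 kg/m³
  alloy B: σ_y = 515.0 MPa, ρ = 1565 kg/m³
  alloy A: σ_y = 556.4 MPa, ρ = 10240 kg/m³
  alloy P: σ_y = 67.70 MPa, ρ = 1213 kg/m³
  alloy B: M = 14.5×10⁻³
  alloy P: M = 6.78×10⁻³
  alloy Q: M = 5.37×10⁻³
  alloy A: M = 2.30×10⁻³
  alloy L: M = 2.05×10⁻³
  alloy Y: M = 1.93×10⁻³
The maximum is for alloy B.

alloy B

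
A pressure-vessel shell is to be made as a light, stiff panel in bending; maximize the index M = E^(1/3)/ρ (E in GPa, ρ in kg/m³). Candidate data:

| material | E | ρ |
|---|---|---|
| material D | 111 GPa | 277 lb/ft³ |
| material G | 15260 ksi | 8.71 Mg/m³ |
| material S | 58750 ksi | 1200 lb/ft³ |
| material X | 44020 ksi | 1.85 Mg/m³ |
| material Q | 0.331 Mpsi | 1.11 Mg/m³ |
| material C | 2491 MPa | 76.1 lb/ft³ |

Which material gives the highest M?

material X

After converting to SI:
  material D: E = 111.0 GPa, ρ = 4437 kg/m³
  material G: E = 105.2 GPa, ρ = 8710 kg/m³
  material S: E = 405.1 GPa, ρ = 19220 kg/m³
  material X: E = 303.5 GPa, ρ = 1850 kg/m³
  material Q: E = 2.282 GPa, ρ = 1110 kg/m³
  material C: E = 2.491 GPa, ρ = 1219 kg/m³
  material X: M = 3.63×10⁻³
  material Q: M = 1.19×10⁻³
  material C: M = 1.11×10⁻³
  material D: M = 1.08×10⁻³
  material G: M = 0.542×10⁻³
  material S: M = 0.385×10⁻³
Highest index: material X.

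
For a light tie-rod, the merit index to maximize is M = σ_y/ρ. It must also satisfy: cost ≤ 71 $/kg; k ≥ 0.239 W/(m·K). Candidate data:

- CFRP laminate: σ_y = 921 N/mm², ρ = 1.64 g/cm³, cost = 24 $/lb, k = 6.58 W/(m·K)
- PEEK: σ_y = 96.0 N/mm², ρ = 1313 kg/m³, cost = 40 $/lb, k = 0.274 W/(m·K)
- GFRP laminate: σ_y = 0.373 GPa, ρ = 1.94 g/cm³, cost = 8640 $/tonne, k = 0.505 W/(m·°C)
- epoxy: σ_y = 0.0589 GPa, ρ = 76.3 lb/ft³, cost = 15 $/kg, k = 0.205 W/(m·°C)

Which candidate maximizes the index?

CFRP laminate

Screen on constraints: cost ≤ 71 $/kg; k ≥ 0.239 W/(m·K). Survivors: CFRP laminate, GFRP laminate.
After converting to SI:
  CFRP laminate: σ_y = 921.0 MPa, ρ = 1640 kg/m³
  GFRP laminate: σ_y = 373.0 MPa, ρ = 1940 kg/m³
  CFRP laminate: M = 562 kN·m/kg
  GFRP laminate: M = 192 kN·m/kg
Highest index: CFRP laminate.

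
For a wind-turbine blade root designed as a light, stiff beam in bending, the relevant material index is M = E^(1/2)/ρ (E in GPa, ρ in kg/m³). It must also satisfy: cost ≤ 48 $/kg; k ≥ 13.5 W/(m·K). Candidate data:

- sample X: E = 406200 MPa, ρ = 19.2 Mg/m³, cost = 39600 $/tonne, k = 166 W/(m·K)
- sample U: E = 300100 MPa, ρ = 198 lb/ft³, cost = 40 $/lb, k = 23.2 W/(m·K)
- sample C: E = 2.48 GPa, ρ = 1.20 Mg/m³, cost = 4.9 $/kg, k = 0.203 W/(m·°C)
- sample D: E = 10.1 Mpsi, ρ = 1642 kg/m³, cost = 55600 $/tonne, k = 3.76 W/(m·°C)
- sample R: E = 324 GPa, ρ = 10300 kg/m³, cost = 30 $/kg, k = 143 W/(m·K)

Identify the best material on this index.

Screen on constraints: cost ≤ 48 $/kg; k ≥ 13.5 W/(m·K). Survivors: sample X, sample R.
Normalizing units and computing the index:
  sample X: E = 406.2 GPa, ρ = 19200 kg/m³
  sample R: E = 324.0 GPa, ρ = 10300 kg/m³
  sample R: M = 1.75×10⁻³
  sample X: M = 1.05×10⁻³
The maximum is for sample R.

sample R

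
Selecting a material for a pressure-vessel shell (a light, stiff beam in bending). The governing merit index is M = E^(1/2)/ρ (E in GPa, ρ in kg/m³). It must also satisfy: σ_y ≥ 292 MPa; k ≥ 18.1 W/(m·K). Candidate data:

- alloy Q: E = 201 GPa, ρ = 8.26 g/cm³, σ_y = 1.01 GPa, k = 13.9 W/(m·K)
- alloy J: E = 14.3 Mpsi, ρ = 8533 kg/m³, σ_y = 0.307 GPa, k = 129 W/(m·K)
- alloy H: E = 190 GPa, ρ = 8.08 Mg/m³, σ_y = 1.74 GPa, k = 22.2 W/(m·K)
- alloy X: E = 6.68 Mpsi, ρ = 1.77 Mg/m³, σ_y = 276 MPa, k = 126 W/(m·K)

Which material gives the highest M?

alloy H

Screen on constraints: σ_y ≥ 292 MPa; k ≥ 18.1 W/(m·K). Survivors: alloy J, alloy H.
After converting to SI:
  alloy J: E = 98.60 GPa, ρ = 8533 kg/m³
  alloy H: E = 190.0 GPa, ρ = 8080 kg/m³
  alloy H: M = 1.71×10⁻³
  alloy J: M = 1.16×10⁻³
Alloy H has the largest M.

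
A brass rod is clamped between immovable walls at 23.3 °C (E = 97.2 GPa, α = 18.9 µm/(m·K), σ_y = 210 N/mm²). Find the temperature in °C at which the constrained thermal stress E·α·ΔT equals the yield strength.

σ_y = 210 N/mm² = 210.0 MPa.
E·α·ΔT = 210.0 MPa ⇒ ΔT = 210.0 / (97.20×10³ × 18.9×10⁻⁶) = 114.3 K.
T = 23.3 + 114.3 = 137.6 °C.

138 °C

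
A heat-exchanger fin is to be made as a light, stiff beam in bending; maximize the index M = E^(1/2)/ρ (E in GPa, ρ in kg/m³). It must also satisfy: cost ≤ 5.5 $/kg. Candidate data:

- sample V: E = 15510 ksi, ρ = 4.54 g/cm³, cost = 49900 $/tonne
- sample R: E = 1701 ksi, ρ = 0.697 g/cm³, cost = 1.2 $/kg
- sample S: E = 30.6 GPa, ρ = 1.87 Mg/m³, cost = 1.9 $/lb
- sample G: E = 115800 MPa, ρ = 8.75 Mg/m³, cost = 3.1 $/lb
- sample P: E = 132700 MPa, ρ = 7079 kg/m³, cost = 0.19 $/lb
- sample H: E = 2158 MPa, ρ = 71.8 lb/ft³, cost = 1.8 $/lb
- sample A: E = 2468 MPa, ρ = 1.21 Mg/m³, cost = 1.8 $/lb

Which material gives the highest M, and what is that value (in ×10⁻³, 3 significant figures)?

Screen on constraints: cost ≤ 5.5 $/kg. Survivors: sample R, sample S, sample P, sample H, sample A.
Normalizing units and computing the index:
  sample R: E = 11.73 GPa, ρ = 697.0 kg/m³
  sample S: E = 30.60 GPa, ρ = 1870 kg/m³
  sample P: E = 132.7 GPa, ρ = 7079 kg/m³
  sample H: E = 2.158 GPa, ρ = 1150 kg/m³
  sample A: E = 2.468 GPa, ρ = 1210 kg/m³
  sample R: M = 4.91×10⁻³
  sample S: M = 2.96×10⁻³
  sample P: M = 1.63×10⁻³
  sample A: M = 1.30×10⁻³
  sample H: M = 1.28×10⁻³
Sample R ranks first.

sample R, M = 4.91×10⁻³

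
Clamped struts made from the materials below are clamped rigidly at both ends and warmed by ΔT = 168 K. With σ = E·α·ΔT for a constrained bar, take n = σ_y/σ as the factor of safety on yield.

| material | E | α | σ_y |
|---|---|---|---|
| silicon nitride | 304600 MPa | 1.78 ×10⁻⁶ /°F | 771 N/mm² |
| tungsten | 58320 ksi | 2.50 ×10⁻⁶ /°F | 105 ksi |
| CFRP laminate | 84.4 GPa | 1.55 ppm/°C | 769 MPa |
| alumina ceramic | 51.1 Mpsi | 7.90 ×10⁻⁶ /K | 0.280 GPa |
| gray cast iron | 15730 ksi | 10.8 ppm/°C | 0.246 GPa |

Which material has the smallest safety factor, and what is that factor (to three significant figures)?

alumina ceramic, n = 0.599

In consistent units (E in GPa, α in ×10⁻⁶/K, σ_y in MPa):
  silicon nitride: E = 304.6, α = 3.20, σ_y = 771.0 → σ = 164 MPa, n = 4.70
  tungsten: E = 402.1, α = 4.50, σ_y = 723.9 → σ = 304 MPa, n = 2.38
  CFRP laminate: E = 84.40, α = 1.55, σ_y = 769.0 → σ = 22.0 MPa, n = 35.0
  alumina ceramic: E = 352.3, α = 7.90, σ_y = 280.0 → σ = 468 MPa, n = 0.599
  gray cast iron: E = 108.5, α = 10.8, σ_y = 246.0 → σ = 197 MPa, n = 1.25
Smallest n: alumina ceramic with n = 0.599.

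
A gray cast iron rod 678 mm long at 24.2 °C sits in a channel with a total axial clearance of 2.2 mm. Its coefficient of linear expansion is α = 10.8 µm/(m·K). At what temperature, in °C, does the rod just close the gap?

325 °C

α·L₀·ΔT = 2.2 mm ⇒ ΔT = 2.2 / (10.8×10⁻⁶ × 678.0) = 300.4 K.
T = 24.2 + 300.4 = 324.6 °C.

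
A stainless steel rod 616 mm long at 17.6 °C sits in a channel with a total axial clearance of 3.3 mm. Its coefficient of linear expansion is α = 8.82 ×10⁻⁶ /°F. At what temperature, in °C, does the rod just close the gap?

α = 8.82×10⁻⁶/°F × 9/5 = 15.9×10⁻⁶/K.
α·L₀·ΔT = 3.3 mm ⇒ ΔT = 3.3 / (15.9×10⁻⁶ × 616.0) = 337.4 K.
T = 17.6 + 337.4 = 355.0 °C.

355 °C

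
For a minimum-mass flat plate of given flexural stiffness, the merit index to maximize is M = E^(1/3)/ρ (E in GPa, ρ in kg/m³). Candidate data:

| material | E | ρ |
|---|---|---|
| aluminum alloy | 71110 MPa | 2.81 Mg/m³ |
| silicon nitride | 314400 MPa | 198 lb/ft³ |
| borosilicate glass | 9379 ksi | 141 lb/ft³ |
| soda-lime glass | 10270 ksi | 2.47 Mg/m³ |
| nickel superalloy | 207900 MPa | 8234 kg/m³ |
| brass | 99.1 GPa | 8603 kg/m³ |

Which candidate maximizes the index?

After converting to SI:
  aluminum alloy: E = 71.11 GPa, ρ = 2810 kg/m³
  silicon nitride: E = 314.4 GPa, ρ = 3172 kg/m³
  borosilicate glass: E = 64.67 GPa, ρ = 2259 kg/m³
  soda-lime glass: E = 70.81 GPa, ρ = 2470 kg/m³
  nickel superalloy: E = 207.9 GPa, ρ = 8234 kg/m³
  brass: E = 99.10 GPa, ρ = 8603 kg/m³
  silicon nitride: M = 2.14×10⁻³
  borosilicate glass: M = 1.78×10⁻³
  soda-lime glass: M = 1.67×10⁻³
  aluminum alloy: M = 1.47×10⁻³
  nickel superalloy: M = 0.719×10⁻³
  brass: M = 0.538×10⁻³
The maximum is for silicon nitride.

silicon nitride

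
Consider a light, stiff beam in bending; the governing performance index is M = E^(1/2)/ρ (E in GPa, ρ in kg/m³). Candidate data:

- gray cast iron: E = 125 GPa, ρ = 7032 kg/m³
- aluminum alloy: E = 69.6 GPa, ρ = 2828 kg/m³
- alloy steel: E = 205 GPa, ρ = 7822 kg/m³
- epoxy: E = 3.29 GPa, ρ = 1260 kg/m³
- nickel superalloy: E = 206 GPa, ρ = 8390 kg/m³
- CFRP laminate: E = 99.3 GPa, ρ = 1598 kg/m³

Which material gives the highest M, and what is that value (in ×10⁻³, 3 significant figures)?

CFRP laminate, M = 6.24×10⁻³

Computing M directly (units already consistent):
  CFRP laminate: M = 6.24×10⁻³
  aluminum alloy: M = 2.95×10⁻³
  alloy steel: M = 1.83×10⁻³
  nickel superalloy: M = 1.71×10⁻³
  gray cast iron: M = 1.59×10⁻³
  epoxy: M = 1.44×10⁻³
Highest index: CFRP laminate.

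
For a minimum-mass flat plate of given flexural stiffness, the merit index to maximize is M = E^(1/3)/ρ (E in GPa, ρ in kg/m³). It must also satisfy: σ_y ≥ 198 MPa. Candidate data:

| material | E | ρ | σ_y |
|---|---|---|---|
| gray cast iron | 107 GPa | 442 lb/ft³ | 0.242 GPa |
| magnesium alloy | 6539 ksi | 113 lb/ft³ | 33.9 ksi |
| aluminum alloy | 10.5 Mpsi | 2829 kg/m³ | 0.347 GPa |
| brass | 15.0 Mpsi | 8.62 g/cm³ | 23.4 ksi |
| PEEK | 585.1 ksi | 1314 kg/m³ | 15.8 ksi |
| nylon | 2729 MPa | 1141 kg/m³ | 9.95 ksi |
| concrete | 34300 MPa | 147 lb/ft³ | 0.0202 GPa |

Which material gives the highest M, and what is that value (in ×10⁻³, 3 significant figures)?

Screen on constraints: σ_y ≥ 198 MPa. Survivors: gray cast iron, magnesium alloy, aluminum alloy.
After converting to SI:
  gray cast iron: E = 107.0 GPa, ρ = 7080 kg/m³
  magnesium alloy: E = 45.08 GPa, ρ = 1810 kg/m³
  aluminum alloy: E = 72.39 GPa, ρ = 2829 kg/m³
  magnesium alloy: M = 1.97×10⁻³
  aluminum alloy: M = 1.47×10⁻³
  gray cast iron: M = 0.671×10⁻³
Magnesium alloy has the largest M.

magnesium alloy, M = 1.97×10⁻³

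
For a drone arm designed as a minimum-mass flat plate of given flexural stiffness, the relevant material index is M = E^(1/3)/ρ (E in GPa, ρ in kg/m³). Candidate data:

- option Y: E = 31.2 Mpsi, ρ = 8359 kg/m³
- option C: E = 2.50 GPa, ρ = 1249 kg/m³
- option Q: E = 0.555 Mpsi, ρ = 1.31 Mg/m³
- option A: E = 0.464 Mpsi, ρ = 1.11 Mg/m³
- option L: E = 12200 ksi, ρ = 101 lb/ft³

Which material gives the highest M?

option L

Normalizing units and computing the index:
  option Y: E = 215.1 GPa, ρ = 8359 kg/m³
  option C: E = 2.500 GPa, ρ = 1249 kg/m³
  option Q: E = 3.827 GPa, ρ = 1310 kg/m³
  option A: E = 3.199 GPa, ρ = 1110 kg/m³
  option L: E = 84.12 GPa, ρ = 1618 kg/m³
  option L: M = 2.71×10⁻³
  option A: M = 1.33×10⁻³
  option Q: M = 1.19×10⁻³
  option C: M = 1.09×10⁻³
  option Y: M = 0.717×10⁻³
The maximum is for option L.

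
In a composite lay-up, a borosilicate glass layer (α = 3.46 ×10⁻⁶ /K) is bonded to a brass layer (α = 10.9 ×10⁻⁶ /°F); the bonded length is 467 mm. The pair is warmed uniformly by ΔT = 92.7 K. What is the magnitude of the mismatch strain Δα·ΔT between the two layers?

brass: α = 10.9×10⁻⁶/°F × 9/5 = 19.6×10⁻⁶/K.
Δα = |3.46 − 19.6|×10⁻⁶/K = 16.2×10⁻⁶/K.
Mismatch strain = Δα·ΔT = 16.2×10⁻⁶ × 92.7 = 1.50×10⁻³.

1.50×10⁻³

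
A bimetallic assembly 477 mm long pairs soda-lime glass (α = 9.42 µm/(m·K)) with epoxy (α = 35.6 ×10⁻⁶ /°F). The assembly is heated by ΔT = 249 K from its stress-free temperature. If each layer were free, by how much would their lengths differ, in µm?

epoxy: α = 35.6×10⁻⁶/°F × 9/5 = 64.1×10⁻⁶/K.
Δα = |9.42 − 64.1|×10⁻⁶/K = 54.7×10⁻⁶/K.
ΔL_mismatch = Δα·L·ΔT = 54.7×10⁻⁶ × 477.0 mm × 249.0 K = 6490 µm.

6490 µm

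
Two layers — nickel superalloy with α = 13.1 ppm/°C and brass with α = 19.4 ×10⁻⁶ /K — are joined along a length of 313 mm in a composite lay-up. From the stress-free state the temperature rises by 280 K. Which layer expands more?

α(nickel superalloy) = 13.1×10⁻⁶/K vs α(brass) = 19.4×10⁻⁶/K.
Higher α expands more for the same ΔT: brass.

brass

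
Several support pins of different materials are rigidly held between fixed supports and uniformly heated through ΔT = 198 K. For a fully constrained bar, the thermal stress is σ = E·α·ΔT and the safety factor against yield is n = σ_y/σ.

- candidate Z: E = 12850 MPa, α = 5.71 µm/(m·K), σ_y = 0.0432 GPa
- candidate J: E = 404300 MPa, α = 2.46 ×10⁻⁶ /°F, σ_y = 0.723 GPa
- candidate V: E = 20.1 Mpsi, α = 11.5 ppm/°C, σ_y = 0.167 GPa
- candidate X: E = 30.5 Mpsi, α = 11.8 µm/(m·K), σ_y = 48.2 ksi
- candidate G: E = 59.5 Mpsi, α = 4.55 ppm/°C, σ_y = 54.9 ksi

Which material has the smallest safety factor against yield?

candidate V

Converting E to GPa, α to ×10⁻⁶/K, σ_y to MPa, then σ and n for each:
  candidate Z: E = 12.85, α = 5.71, σ_y = 43.20 → σ = 14.5 MPa, n = 2.97
  candidate J: E = 404.3, α = 4.43, σ_y = 723.0 → σ = 354 MPa, n = 2.04
  candidate V: E = 138.6, α = 11.5, σ_y = 167.0 → σ = 316 MPa, n = 0.529
  candidate X: E = 210.3, α = 11.8, σ_y = 332.3 → σ = 491 MPa, n = 0.676
  candidate G: E = 410.2, α = 4.55, σ_y = 378.5 → σ = 370 MPa, n = 1.02
Smallest n: candidate V with n = 0.529.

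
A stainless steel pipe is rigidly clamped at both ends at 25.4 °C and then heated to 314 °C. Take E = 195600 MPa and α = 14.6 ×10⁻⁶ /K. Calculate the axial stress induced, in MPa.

E = 195600 MPa = 195.6 GPa.
ΔT = 288.6 K. Constrained thermal stress σ = E·α·ΔT = 195.6×10³ MPa × 14.6×10⁻⁶ × 288.6 = 824 MPa (compressive).

824 MPa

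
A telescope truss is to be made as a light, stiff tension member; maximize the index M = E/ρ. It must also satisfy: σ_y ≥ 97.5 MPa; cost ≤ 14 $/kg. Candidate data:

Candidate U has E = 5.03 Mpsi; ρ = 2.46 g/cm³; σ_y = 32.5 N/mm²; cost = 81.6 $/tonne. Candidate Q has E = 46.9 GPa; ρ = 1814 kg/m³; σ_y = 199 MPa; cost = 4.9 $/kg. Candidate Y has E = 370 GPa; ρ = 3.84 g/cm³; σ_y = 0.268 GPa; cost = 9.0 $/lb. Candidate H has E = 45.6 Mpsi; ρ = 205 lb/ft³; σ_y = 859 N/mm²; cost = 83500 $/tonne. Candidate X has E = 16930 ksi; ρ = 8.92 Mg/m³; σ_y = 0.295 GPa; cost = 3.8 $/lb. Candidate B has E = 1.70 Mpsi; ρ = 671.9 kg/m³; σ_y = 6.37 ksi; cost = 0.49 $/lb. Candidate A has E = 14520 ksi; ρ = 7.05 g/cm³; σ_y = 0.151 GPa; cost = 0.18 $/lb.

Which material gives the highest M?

Screen on constraints: σ_y ≥ 97.5 MPa; cost ≤ 14 $/kg. Survivors: candidate Q, candidate X, candidate A.
Convert each candidate to consistent units, then evaluate M:
  candidate Q: E = 46.90 GPa, ρ = 1814 kg/m³
  candidate X: E = 116.7 GPa, ρ = 8920 kg/m³
  candidate A: E = 100.1 GPa, ρ = 7050 kg/m³
  candidate Q: M = 25.9 MN·m/kg
  candidate A: M = 14.2 MN·m/kg
  candidate X: M = 13.1 MN·m/kg
The maximum is for candidate Q.

candidate Q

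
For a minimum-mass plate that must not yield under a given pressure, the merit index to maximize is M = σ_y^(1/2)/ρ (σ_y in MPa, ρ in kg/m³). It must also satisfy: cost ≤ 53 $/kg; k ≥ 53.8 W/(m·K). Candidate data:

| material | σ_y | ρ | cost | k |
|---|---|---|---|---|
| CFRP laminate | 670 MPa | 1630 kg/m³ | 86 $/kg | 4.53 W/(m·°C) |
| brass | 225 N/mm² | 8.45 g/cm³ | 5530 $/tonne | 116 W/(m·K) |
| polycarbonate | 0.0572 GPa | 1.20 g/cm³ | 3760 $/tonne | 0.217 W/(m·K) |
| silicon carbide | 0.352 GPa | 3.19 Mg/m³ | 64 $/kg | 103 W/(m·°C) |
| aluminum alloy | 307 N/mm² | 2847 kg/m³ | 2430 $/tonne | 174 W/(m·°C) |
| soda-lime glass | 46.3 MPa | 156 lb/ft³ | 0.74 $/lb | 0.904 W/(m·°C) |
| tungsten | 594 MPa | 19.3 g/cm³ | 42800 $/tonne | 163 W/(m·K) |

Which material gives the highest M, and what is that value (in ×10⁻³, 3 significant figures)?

aluminum alloy, M = 6.15×10⁻³

Screen on constraints: cost ≤ 53 $/kg; k ≥ 53.8 W/(m·K). Survivors: brass, aluminum alloy, tungsten.
Putting every candidate on a common basis:
  brass: σ_y = 225.0 MPa, ρ = 8450 kg/m³
  aluminum alloy: σ_y = 307.0 MPa, ρ = 2847 kg/m³
  tungsten: σ_y = 594.0 MPa, ρ = 19300 kg/m³
  aluminum alloy: M = 6.15×10⁻³
  brass: M = 1.78×10⁻³
  tungsten: M = 1.26×10⁻³
Highest index: aluminum alloy.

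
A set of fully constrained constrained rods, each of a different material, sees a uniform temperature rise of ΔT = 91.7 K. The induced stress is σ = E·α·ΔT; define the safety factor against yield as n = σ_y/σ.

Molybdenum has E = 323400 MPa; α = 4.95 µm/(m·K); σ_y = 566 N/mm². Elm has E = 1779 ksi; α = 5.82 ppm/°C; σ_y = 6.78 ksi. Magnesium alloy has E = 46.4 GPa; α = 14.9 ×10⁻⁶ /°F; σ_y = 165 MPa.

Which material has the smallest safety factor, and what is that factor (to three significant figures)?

In consistent units (E in GPa, α in ×10⁻⁶/K, σ_y in MPa):
  molybdenum: E = 323.4, α = 4.95, σ_y = 566.0 → σ = 147 MPa, n = 3.86
  elm: E = 12.27, α = 5.82, σ_y = 46.75 → σ = 6.55 MPa, n = 7.14
  magnesium alloy: E = 46.40, α = 26.8, σ_y = 165.0 → σ = 114 MPa, n = 1.45
The minimum is magnesium alloy at n = 1.45.

magnesium alloy, n = 1.45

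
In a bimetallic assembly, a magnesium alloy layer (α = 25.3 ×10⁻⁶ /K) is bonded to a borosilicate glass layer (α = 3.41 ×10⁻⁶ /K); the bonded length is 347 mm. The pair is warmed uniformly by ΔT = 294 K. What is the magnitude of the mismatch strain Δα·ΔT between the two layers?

6.44×10⁻³

Δα = |25.3 − 3.41|×10⁻⁶/K = 21.9×10⁻⁶/K.
Mismatch strain = Δα·ΔT = 21.9×10⁻⁶ × 294.0 = 6.44×10⁻³.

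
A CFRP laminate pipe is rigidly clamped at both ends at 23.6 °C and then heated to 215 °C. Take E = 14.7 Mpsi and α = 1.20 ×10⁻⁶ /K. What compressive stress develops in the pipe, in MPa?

23.3 MPa

E = 14.7 Mpsi = 101.4 GPa.
ΔT = 191.4 K. Constrained thermal stress σ = E·α·ΔT = 101.4×10³ MPa × 1.20×10⁻⁶ × 191.4 = 23.3 MPa (compressive).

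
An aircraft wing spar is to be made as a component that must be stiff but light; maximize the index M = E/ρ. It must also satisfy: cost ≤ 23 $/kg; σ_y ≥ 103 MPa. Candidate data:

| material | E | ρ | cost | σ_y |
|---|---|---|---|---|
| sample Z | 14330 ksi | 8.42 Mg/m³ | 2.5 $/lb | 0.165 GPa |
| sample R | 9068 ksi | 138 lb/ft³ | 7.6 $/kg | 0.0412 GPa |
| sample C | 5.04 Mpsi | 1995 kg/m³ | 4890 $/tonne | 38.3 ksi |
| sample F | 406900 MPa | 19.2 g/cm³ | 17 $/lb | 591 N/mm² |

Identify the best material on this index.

Screen on constraints: cost ≤ 23 $/kg; σ_y ≥ 103 MPa. Survivors: sample Z, sample C.
In SI units:
  sample Z: E = 98.80 GPa, ρ = 8420 kg/m³
  sample C: E = 34.75 GPa, ρ = 1995 kg/m³
  sample C: M = 17.4 MN·m/kg
  sample Z: M = 11.7 MN·m/kg
Highest index: sample C.

sample C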